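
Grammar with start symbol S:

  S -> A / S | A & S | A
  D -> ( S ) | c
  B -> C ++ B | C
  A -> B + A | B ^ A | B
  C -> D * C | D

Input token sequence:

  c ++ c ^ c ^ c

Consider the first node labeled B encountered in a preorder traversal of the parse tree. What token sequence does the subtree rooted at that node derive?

c ++ c

[S [A [B [C [D c]] ++ [B [C [D c]]]] ^ [A [B [C [D c]]] ^ [A [B [C [D c]]]]]]]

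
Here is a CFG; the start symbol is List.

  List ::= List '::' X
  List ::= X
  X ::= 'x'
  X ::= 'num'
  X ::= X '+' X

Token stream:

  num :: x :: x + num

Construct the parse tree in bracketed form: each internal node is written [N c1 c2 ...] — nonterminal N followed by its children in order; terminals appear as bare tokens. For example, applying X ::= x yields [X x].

List
List :: X
List :: X :: X
X :: X :: X
num :: X :: X
num :: x :: X
num :: x :: X + X
num :: x :: x + X
num :: x :: x + num

[List [List [List [X num]] :: [X x]] :: [X [X x] + [X num]]]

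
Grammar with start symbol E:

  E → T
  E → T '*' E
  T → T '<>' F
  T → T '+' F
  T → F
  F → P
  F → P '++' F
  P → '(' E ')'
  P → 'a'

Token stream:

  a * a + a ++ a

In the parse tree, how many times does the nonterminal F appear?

[E [T [F [P a]]] * [E [T [T [F [P a]]] + [F [P a] ++ [F [P a]]]]]]

4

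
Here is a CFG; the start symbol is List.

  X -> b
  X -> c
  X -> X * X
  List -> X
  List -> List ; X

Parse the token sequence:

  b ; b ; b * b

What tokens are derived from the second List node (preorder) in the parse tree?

[List [List [List [X b]] ; [X b]] ; [X [X b] * [X b]]]

b ; b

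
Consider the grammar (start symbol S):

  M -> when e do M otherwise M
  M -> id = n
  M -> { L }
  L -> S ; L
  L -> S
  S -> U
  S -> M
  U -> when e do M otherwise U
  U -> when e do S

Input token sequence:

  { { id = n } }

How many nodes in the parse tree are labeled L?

2

[S [M { [L [S [M { [L [S [M id = n]]] }]]] }]]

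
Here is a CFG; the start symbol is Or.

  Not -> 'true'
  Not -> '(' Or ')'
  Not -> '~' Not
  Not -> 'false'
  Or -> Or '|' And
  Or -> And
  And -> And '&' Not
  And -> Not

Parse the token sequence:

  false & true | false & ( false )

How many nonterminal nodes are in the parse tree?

13

[Or [Or [And [And [Not false]] & [Not true]]] | [And [And [Not false]] & [Not ( [Or [And [Not false]]] )]]]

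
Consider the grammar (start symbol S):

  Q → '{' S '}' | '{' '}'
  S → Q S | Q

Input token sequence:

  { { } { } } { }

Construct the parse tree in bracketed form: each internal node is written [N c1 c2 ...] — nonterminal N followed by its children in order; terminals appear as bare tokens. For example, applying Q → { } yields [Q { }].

[S [Q { [S [Q { }] [S [Q { }]]] }] [S [Q { }]]]

S
Q S
{ S } S
{ Q S } S
{ { } S } S
{ { } Q } S
{ { } { } } S
{ { } { } } Q
{ { } { } } { }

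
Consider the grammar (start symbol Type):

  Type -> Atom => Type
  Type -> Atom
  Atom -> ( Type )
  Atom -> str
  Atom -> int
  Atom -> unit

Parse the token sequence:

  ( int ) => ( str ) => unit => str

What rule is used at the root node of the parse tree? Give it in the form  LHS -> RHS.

Type -> Atom => Type

[Type [Atom ( [Type [Atom int]] )] => [Type [Atom ( [Type [Atom str]] )] => [Type [Atom unit] => [Type [Atom str]]]]]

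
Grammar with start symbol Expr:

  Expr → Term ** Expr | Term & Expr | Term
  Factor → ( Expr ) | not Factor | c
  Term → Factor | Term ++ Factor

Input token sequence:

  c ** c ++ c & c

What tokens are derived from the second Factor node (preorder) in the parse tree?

[Expr [Term [Factor c]] ** [Expr [Term [Term [Factor c]] ++ [Factor c]] & [Expr [Term [Factor c]]]]]

c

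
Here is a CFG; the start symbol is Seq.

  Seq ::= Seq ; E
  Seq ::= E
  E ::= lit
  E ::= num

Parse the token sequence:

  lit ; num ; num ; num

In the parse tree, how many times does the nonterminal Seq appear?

4

[Seq [Seq [Seq [Seq [E lit]] ; [E num]] ; [E num]] ; [E num]]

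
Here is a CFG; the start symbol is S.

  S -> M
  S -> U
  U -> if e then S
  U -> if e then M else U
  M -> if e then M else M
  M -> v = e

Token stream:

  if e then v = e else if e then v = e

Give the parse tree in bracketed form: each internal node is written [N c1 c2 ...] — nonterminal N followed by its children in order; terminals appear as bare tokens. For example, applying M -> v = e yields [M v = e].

[S [U if e then [M v = e] else [U if e then [S [M v = e]]]]]

S
U
if e then M else U
if e then v = e else U
if e then v = e else if e then S
if e then v = e else if e then M
if e then v = e else if e then v = e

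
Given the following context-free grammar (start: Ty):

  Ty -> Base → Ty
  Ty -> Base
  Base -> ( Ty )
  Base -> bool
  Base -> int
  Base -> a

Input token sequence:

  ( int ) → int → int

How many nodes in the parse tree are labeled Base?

[Ty [Base ( [Ty [Base int]] )] → [Ty [Base int] → [Ty [Base int]]]]

4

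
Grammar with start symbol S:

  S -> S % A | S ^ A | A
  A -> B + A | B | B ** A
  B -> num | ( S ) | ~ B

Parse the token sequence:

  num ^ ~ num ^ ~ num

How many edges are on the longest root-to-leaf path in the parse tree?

[S [S [S [A [B num]]] ^ [A [B ~ [B num]]]] ^ [A [B ~ [B num]]]]

5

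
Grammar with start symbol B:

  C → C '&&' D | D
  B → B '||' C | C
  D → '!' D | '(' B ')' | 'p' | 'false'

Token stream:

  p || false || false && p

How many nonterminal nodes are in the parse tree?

11

[B [B [B [C [D p]]] || [C [D false]]] || [C [C [D false]] && [D p]]]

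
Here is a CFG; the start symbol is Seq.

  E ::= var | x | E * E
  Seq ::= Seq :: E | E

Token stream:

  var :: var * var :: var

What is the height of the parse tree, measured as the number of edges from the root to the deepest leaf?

4

[Seq [Seq [Seq [E var]] :: [E [E var] * [E var]]] :: [E var]]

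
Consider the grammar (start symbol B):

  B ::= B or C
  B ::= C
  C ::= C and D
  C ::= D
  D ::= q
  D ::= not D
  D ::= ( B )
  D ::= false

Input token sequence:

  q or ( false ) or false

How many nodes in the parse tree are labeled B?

4

[B [B [B [C [D q]]] or [C [D ( [B [C [D false]]] )]]] or [C [D false]]]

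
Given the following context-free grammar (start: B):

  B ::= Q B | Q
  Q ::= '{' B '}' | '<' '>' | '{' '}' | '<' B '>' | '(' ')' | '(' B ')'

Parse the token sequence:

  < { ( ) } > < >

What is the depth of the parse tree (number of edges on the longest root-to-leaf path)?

6

[B [Q < [B [Q { [B [Q ( )]] }]] >] [B [Q < >]]]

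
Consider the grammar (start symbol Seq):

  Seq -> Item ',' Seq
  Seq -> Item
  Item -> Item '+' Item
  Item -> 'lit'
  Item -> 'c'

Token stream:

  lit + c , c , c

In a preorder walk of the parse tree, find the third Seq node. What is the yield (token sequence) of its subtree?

[Seq [Item [Item lit] + [Item c]] , [Seq [Item c] , [Seq [Item c]]]]

c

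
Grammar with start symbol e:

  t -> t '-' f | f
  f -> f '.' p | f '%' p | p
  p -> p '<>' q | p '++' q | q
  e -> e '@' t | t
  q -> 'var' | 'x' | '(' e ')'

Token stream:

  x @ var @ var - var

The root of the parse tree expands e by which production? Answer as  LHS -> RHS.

[e [e [e [t [f [p [q x]]]]] @ [t [f [p [q var]]]]] @ [t [t [f [p [q var]]]] - [f [p [q var]]]]]

e -> e '@' t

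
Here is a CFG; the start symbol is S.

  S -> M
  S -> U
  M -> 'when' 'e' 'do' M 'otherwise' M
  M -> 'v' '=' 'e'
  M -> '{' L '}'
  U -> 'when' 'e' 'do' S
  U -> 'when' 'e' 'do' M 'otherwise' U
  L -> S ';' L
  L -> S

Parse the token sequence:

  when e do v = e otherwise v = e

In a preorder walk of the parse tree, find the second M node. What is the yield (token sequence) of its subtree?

[S [M when e do [M v = e] otherwise [M v = e]]]

v = e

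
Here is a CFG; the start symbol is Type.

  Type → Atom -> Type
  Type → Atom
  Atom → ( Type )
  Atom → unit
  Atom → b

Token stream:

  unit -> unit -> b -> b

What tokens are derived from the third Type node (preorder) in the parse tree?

b -> b

[Type [Atom unit] -> [Type [Atom unit] -> [Type [Atom b] -> [Type [Atom b]]]]]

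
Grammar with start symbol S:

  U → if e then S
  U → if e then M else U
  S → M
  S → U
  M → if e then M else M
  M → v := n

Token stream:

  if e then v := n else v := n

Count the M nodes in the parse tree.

[S [M if e then [M v := n] else [M v := n]]]

3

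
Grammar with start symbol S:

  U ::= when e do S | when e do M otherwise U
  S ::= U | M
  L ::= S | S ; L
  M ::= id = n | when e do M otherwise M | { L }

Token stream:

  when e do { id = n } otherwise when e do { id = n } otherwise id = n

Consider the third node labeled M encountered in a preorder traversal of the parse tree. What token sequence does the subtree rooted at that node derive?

id = n

[S [M when e do [M { [L [S [M id = n]]] }] otherwise [M when e do [M { [L [S [M id = n]]] }] otherwise [M id = n]]]]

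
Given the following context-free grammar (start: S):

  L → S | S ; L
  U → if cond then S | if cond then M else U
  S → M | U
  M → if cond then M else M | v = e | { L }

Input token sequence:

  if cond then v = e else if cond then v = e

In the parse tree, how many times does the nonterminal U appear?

2

[S [U if cond then [M v = e] else [U if cond then [S [M v = e]]]]]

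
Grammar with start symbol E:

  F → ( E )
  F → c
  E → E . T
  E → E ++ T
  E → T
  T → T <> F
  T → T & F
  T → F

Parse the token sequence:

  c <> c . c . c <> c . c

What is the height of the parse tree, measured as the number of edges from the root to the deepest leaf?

7

[E [E [E [E [T [T [F c]] <> [F c]]] . [T [F c]]] . [T [T [F c]] <> [F c]]] . [T [F c]]]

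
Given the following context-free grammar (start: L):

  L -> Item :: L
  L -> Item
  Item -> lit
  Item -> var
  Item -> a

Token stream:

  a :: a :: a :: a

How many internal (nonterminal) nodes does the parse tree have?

[L [Item a] :: [L [Item a] :: [L [Item a] :: [L [Item a]]]]]

8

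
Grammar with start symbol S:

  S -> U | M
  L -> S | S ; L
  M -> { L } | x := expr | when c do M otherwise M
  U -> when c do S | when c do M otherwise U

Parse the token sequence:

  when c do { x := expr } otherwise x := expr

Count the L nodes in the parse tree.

[S [M when c do [M { [L [S [M x := expr]]] }] otherwise [M x := expr]]]

1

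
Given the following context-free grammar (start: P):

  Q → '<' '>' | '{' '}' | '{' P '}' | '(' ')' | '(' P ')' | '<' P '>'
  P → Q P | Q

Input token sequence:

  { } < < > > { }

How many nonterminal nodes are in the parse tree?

[P [Q { }] [P [Q < [P [Q < >]] >] [P [Q { }]]]]

8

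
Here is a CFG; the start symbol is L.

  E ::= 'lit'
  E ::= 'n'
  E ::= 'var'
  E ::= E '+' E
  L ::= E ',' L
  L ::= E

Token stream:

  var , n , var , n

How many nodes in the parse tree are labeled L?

4

[L [E var] , [L [E n] , [L [E var] , [L [E n]]]]]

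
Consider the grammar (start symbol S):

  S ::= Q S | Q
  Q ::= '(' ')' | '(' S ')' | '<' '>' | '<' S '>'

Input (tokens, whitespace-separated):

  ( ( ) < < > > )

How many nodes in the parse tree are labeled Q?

4

[S [Q ( [S [Q ( )] [S [Q < [S [Q < >]] >]]] )]]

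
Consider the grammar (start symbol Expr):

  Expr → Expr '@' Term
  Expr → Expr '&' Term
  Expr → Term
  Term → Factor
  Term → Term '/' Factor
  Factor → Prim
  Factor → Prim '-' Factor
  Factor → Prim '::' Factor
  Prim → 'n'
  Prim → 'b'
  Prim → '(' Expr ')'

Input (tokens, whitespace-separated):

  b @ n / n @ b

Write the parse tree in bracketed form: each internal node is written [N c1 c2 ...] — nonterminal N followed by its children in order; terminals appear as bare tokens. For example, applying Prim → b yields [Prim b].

[Expr [Expr [Expr [Term [Factor [Prim b]]]] @ [Term [Term [Factor [Prim n]]] / [Factor [Prim n]]]] @ [Term [Factor [Prim b]]]]

Expr
Expr @ Term
Expr @ Term @ Term
Term @ Term @ Term
Factor @ Term @ Term
Prim @ Term @ Term
b @ Term @ Term
b @ Term / Factor @ Term
b @ Factor / Factor @ Term
b @ Prim / Factor @ Term
b @ n / Factor @ Term
b @ n / Prim @ Term
b @ n / n @ Term
b @ n / n @ Factor
b @ n / n @ Prim
b @ n / n @ b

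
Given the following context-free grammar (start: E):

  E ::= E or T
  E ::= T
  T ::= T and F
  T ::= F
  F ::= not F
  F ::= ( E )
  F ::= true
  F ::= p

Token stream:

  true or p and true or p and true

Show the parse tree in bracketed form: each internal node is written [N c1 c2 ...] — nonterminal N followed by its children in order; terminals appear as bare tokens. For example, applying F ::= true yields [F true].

E
E or T
E or T or T
T or T or T
F or T or T
true or T or T
true or T and F or T
true or F and F or T
true or p and F or T
true or p and true or T
true or p and true or T and F
true or p and true or F and F
true or p and true or p and F
true or p and true or p and true

[E [E [E [T [F true]]] or [T [T [F p]] and [F true]]] or [T [T [F p]] and [F true]]]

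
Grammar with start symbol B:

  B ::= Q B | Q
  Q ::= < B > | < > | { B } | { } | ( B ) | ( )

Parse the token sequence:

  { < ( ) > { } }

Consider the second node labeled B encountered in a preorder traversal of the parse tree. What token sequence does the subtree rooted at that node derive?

< ( ) > { }

[B [Q { [B [Q < [B [Q ( )]] >] [B [Q { }]]] }]]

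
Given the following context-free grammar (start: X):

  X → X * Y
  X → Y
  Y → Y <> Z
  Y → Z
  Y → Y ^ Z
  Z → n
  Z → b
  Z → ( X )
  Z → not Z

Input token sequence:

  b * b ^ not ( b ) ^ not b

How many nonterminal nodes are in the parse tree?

[X [X [Y [Z b]]] * [Y [Y [Y [Z b]] ^ [Z not [Z ( [X [Y [Z b]]] )]]] ^ [Z not [Z b]]]]

15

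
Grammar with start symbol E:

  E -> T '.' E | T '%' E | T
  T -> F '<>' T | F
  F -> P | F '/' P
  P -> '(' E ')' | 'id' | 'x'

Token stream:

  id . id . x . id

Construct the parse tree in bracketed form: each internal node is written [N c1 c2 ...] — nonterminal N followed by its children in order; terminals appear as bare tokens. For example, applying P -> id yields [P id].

E
T . E
F . E
P . E
id . E
id . T . E
id . F . E
id . P . E
id . id . E
id . id . T . E
id . id . F . E
id . id . P . E
id . id . x . E
id . id . x . T
id . id . x . F
id . id . x . P
id . id . x . id

[E [T [F [P id]]] . [E [T [F [P id]]] . [E [T [F [P x]]] . [E [T [F [P id]]]]]]]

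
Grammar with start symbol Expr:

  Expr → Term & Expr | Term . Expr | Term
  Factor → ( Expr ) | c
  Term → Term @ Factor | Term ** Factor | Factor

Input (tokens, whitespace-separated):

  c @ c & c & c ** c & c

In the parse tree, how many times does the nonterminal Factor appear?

6

[Expr [Term [Term [Factor c]] @ [Factor c]] & [Expr [Term [Factor c]] & [Expr [Term [Term [Factor c]] ** [Factor c]] & [Expr [Term [Factor c]]]]]]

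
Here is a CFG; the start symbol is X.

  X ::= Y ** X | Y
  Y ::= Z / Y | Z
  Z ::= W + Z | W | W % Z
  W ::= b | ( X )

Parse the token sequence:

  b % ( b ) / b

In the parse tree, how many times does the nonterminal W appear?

4

[X [Y [Z [W b] % [Z [W ( [X [Y [Z [W b]]]] )]]] / [Y [Z [W b]]]]]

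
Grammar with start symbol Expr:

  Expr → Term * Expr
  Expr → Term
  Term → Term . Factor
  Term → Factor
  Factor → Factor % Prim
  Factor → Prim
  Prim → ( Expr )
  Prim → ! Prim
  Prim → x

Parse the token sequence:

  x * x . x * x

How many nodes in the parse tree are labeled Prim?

4

[Expr [Term [Factor [Prim x]]] * [Expr [Term [Term [Factor [Prim x]]] . [Factor [Prim x]]] * [Expr [Term [Factor [Prim x]]]]]]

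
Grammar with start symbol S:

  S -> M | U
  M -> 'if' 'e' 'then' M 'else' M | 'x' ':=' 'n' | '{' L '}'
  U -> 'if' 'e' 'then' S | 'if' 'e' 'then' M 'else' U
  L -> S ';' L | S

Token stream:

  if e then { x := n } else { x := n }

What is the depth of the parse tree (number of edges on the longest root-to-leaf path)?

6

[S [M if e then [M { [L [S [M x := n]]] }] else [M { [L [S [M x := n]]] }]]]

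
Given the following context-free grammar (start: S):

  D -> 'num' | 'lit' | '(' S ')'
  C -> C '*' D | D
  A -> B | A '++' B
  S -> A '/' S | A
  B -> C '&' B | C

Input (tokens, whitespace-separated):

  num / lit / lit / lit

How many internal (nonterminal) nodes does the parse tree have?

20

[S [A [B [C [D num]]]] / [S [A [B [C [D lit]]]] / [S [A [B [C [D lit]]]] / [S [A [B [C [D lit]]]]]]]]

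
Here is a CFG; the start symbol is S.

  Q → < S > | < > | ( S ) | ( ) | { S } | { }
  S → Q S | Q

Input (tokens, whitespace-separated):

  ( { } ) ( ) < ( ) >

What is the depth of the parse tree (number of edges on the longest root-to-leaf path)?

6

[S [Q ( [S [Q { }]] )] [S [Q ( )] [S [Q < [S [Q ( )]] >]]]]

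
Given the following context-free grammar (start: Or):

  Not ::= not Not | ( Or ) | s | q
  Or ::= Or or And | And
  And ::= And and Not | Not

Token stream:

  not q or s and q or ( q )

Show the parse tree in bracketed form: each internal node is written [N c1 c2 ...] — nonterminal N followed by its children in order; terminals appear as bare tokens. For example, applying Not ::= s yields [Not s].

[Or [Or [Or [And [Not not [Not q]]]] or [And [And [Not s]] and [Not q]]] or [And [Not ( [Or [And [Not q]]] )]]]

Or
Or or And
Or or And or And
And or And or And
Not or And or And
not Not or And or And
not q or And or And
not q or And and Not or And
not q or Not and Not or And
not q or s and Not or And
not q or s and q or And
not q or s and q or Not
not q or s and q or ( Or )
not q or s and q or ( And )
not q or s and q or ( Not )
not q or s and q or ( q )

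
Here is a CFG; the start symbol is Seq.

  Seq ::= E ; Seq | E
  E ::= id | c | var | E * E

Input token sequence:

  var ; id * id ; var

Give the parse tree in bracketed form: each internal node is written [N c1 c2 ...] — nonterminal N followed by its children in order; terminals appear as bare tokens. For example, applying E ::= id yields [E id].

Seq
E ; Seq
var ; Seq
var ; E ; Seq
var ; E * E ; Seq
var ; id * E ; Seq
var ; id * id ; Seq
var ; id * id ; E
var ; id * id ; var

[Seq [E var] ; [Seq [E [E id] * [E id]] ; [Seq [E var]]]]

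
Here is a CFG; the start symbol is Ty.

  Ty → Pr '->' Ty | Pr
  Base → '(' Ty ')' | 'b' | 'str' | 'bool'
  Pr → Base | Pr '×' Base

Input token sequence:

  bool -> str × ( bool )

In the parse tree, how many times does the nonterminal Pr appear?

[Ty [Pr [Base bool]] -> [Ty [Pr [Pr [Base str]] × [Base ( [Ty [Pr [Base bool]]] )]]]]

4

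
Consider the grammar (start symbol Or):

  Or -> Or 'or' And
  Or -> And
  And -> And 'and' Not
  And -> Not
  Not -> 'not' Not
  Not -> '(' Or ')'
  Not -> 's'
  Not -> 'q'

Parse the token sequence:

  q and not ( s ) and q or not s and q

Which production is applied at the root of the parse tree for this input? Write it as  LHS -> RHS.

Or -> Or 'or' And

[Or [Or [And [And [And [Not q]] and [Not not [Not ( [Or [And [Not s]]] )]]] and [Not q]]] or [And [And [Not not [Not s]]] and [Not q]]]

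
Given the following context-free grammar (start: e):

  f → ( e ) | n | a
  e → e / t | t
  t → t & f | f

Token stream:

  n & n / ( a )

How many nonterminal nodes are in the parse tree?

11

[e [e [t [t [f n]] & [f n]]] / [t [f ( [e [t [f a]]] )]]]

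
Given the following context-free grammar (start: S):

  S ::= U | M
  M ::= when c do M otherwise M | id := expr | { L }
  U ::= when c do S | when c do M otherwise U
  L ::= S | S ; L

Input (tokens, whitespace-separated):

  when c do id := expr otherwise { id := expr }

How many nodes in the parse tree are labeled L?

1

[S [M when c do [M id := expr] otherwise [M { [L [S [M id := expr]]] }]]]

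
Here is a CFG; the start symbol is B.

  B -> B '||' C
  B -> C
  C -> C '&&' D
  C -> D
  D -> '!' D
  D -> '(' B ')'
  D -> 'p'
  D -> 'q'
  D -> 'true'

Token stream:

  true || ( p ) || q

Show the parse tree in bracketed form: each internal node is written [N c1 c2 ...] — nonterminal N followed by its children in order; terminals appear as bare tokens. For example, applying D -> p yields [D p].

B
B || C
B || C || C
C || C || C
D || C || C
true || C || C
true || D || C
true || ( B ) || C
true || ( C ) || C
true || ( D ) || C
true || ( p ) || C
true || ( p ) || D
true || ( p ) || q

[B [B [B [C [D true]]] || [C [D ( [B [C [D p]]] )]]] || [C [D q]]]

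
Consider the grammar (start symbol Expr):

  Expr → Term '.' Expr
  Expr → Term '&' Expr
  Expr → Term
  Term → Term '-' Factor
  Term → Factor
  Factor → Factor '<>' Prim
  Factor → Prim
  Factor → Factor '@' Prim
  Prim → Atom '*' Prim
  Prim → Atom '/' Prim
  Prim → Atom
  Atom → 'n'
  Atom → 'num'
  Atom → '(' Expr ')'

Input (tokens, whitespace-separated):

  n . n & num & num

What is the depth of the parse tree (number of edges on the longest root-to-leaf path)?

[Expr [Term [Factor [Prim [Atom n]]]] . [Expr [Term [Factor [Prim [Atom n]]]] & [Expr [Term [Factor [Prim [Atom num]]]] & [Expr [Term [Factor [Prim [Atom num]]]]]]]]

8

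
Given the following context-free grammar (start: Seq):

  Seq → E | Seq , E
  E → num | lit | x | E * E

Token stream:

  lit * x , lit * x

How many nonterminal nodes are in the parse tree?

8

[Seq [Seq [E [E lit] * [E x]]] , [E [E lit] * [E x]]]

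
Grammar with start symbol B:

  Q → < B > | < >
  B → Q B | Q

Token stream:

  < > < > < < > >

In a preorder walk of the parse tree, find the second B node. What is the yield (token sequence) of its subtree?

[B [Q < >] [B [Q < >] [B [Q < [B [Q < >]] >]]]]

< > < < > >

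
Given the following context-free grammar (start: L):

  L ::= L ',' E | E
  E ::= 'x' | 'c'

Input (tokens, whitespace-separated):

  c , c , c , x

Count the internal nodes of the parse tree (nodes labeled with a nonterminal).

[L [L [L [L [E c]] , [E c]] , [E c]] , [E x]]

8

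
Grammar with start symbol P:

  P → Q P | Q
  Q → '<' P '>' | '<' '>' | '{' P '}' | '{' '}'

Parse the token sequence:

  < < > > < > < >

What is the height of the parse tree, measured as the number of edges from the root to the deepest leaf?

[P [Q < [P [Q < >]] >] [P [Q < >] [P [Q < >]]]]

4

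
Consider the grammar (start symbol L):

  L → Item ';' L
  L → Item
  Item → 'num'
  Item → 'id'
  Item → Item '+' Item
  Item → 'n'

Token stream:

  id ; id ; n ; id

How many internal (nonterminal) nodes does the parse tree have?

[L [Item id] ; [L [Item id] ; [L [Item n] ; [L [Item id]]]]]

8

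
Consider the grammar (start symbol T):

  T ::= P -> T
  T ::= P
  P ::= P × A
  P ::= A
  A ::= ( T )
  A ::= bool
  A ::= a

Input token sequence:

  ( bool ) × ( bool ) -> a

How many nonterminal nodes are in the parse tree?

14

[T [P [P [A ( [T [P [A bool]]] )]] × [A ( [T [P [A bool]]] )]] -> [T [P [A a]]]]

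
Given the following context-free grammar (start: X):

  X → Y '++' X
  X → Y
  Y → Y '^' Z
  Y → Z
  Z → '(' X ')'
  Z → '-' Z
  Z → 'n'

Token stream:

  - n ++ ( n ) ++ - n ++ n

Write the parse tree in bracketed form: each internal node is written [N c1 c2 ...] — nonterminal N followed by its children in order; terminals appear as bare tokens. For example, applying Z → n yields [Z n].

X
Y ++ X
Z ++ X
- Z ++ X
- n ++ X
- n ++ Y ++ X
- n ++ Z ++ X
- n ++ ( X ) ++ X
- n ++ ( Y ) ++ X
- n ++ ( Z ) ++ X
- n ++ ( n ) ++ X
- n ++ ( n ) ++ Y ++ X
- n ++ ( n ) ++ Z ++ X
- n ++ ( n ) ++ - Z ++ X
- n ++ ( n ) ++ - n ++ X
- n ++ ( n ) ++ - n ++ Y
- n ++ ( n ) ++ - n ++ Z
- n ++ ( n ) ++ - n ++ n

[X [Y [Z - [Z n]]] ++ [X [Y [Z ( [X [Y [Z n]]] )]] ++ [X [Y [Z - [Z n]]] ++ [X [Y [Z n]]]]]]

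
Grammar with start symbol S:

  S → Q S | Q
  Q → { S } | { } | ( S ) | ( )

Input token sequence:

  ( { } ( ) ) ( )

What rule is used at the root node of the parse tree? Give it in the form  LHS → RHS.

[S [Q ( [S [Q { }] [S [Q ( )]]] )] [S [Q ( )]]]

S → Q S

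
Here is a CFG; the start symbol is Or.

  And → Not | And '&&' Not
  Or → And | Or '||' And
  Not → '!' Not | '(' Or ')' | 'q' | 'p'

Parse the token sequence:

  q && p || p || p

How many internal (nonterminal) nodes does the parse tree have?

[Or [Or [Or [And [And [Not q]] && [Not p]]] || [And [Not p]]] || [And [Not p]]]

11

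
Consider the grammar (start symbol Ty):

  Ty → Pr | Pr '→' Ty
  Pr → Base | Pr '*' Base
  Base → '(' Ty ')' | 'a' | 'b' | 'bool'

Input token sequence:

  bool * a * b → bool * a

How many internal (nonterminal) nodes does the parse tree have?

12

[Ty [Pr [Pr [Pr [Base bool]] * [Base a]] * [Base b]] → [Ty [Pr [Pr [Base bool]] * [Base a]]]]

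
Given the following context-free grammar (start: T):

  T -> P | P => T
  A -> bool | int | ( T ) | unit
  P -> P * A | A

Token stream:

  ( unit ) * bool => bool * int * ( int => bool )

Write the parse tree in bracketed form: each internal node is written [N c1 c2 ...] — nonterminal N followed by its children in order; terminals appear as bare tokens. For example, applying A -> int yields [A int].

T
P => T
P * A => T
A * A => T
( T ) * A => T
( P ) * A => T
( A ) * A => T
( unit ) * A => T
( unit ) * bool => T
( unit ) * bool => P
( unit ) * bool => P * A
( unit ) * bool => P * A * A
( unit ) * bool => A * A * A
( unit ) * bool => bool * A * A
( unit ) * bool => bool * int * A
( unit ) * bool => bool * int * ( T )
( unit ) * bool => bool * int * ( P => T )
( unit ) * bool => bool * int * ( A => T )
( unit ) * bool => bool * int * ( int => T )
( unit ) * bool => bool * int * ( int => P )
( unit ) * bool => bool * int * ( int => A )
( unit ) * bool => bool * int * ( int => bool )

[T [P [P [A ( [T [P [A unit]]] )]] * [A bool]] => [T [P [P [P [A bool]] * [A int]] * [A ( [T [P [A int]] => [T [P [A bool]]]] )]]]]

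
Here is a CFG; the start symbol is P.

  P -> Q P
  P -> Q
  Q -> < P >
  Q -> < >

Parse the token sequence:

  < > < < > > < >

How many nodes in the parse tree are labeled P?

[P [Q < >] [P [Q < [P [Q < >]] >] [P [Q < >]]]]

4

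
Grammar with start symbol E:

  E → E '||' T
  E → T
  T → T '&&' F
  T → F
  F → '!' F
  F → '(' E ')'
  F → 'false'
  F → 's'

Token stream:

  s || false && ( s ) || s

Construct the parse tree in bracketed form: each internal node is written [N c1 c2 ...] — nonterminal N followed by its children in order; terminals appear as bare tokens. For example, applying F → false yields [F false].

E
E || T
E || T || T
T || T || T
F || T || T
s || T || T
s || T && F || T
s || F && F || T
s || false && F || T
s || false && ( E ) || T
s || false && ( T ) || T
s || false && ( F ) || T
s || false && ( s ) || T
s || false && ( s ) || F
s || false && ( s ) || s

[E [E [E [T [F s]]] || [T [T [F false]] && [F ( [E [T [F s]]] )]]] || [T [F s]]]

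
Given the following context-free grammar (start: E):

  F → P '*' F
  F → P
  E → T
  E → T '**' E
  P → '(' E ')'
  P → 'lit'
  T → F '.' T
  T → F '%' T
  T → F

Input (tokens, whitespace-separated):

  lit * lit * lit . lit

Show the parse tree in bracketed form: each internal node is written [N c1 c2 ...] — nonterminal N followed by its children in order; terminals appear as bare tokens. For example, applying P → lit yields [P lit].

[E [T [F [P lit] * [F [P lit] * [F [P lit]]]] . [T [F [P lit]]]]]

E
T
F . T
P * F . T
lit * F . T
lit * P * F . T
lit * lit * F . T
lit * lit * P . T
lit * lit * lit . T
lit * lit * lit . F
lit * lit * lit . P
lit * lit * lit . lit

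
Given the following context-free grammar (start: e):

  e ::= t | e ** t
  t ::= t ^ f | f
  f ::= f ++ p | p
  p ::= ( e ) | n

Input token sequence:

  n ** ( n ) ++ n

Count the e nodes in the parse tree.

3

[e [e [t [f [p n]]]] ** [t [f [f [p ( [e [t [f [p n]]]] )]] ++ [p n]]]]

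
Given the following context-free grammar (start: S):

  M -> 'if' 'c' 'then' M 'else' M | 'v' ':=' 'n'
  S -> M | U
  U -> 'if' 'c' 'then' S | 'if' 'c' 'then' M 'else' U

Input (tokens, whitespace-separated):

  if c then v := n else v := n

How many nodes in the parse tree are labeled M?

[S [M if c then [M v := n] else [M v := n]]]

3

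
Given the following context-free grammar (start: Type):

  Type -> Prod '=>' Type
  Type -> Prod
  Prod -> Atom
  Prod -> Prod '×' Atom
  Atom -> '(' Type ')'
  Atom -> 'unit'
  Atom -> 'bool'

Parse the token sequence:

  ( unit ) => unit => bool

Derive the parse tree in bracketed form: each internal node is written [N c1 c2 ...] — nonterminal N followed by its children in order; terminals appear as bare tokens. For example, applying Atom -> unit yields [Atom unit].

[Type [Prod [Atom ( [Type [Prod [Atom unit]]] )]] => [Type [Prod [Atom unit]] => [Type [Prod [Atom bool]]]]]

Type
Prod => Type
Atom => Type
( Type ) => Type
( Prod ) => Type
( Atom ) => Type
( unit ) => Type
( unit ) => Prod => Type
( unit ) => Atom => Type
( unit ) => unit => Type
( unit ) => unit => Prod
( unit ) => unit => Atom
( unit ) => unit => bool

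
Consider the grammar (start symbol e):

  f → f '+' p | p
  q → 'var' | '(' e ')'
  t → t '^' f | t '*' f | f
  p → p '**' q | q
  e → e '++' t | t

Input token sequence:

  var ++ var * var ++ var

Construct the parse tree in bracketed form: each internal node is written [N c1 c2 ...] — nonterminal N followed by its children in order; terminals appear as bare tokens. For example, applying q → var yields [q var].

e
e ++ t
e ++ t ++ t
t ++ t ++ t
f ++ t ++ t
p ++ t ++ t
q ++ t ++ t
var ++ t ++ t
var ++ t * f ++ t
var ++ f * f ++ t
var ++ p * f ++ t
var ++ q * f ++ t
var ++ var * f ++ t
var ++ var * p ++ t
var ++ var * q ++ t
var ++ var * var ++ t
var ++ var * var ++ f
var ++ var * var ++ p
var ++ var * var ++ q
var ++ var * var ++ var

[e [e [e [t [f [p [q var]]]]] ++ [t [t [f [p [q var]]]] * [f [p [q var]]]]] ++ [t [f [p [q var]]]]]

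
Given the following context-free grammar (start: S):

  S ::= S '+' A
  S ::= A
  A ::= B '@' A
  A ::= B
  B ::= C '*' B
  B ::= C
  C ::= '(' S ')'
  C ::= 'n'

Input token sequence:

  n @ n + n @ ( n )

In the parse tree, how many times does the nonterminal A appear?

5

[S [S [A [B [C n]] @ [A [B [C n]]]]] + [A [B [C n]] @ [A [B [C ( [S [A [B [C n]]]] )]]]]]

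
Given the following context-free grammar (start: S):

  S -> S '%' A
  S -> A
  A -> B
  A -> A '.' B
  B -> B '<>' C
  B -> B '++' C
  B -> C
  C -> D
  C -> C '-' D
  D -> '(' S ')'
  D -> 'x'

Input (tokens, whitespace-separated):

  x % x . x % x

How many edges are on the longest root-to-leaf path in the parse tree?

7

[S [S [S [A [B [C [D x]]]]] % [A [A [B [C [D x]]]] . [B [C [D x]]]]] % [A [B [C [D x]]]]]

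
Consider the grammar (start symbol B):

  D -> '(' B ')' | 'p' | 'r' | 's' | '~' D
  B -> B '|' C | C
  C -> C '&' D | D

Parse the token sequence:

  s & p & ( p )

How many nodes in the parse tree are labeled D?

4

[B [C [C [C [D s]] & [D p]] & [D ( [B [C [D p]]] )]]]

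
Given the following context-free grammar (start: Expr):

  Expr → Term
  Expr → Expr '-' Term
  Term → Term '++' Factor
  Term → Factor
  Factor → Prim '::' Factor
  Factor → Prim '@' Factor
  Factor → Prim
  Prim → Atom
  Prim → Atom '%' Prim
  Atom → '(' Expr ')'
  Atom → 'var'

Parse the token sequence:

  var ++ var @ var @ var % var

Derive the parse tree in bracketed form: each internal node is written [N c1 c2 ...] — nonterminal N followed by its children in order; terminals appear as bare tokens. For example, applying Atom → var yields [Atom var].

[Expr [Term [Term [Factor [Prim [Atom var]]]] ++ [Factor [Prim [Atom var]] @ [Factor [Prim [Atom var]] @ [Factor [Prim [Atom var] % [Prim [Atom var]]]]]]]]

Expr
Term
Term ++ Factor
Factor ++ Factor
Prim ++ Factor
Atom ++ Factor
var ++ Factor
var ++ Prim @ Factor
var ++ Atom @ Factor
var ++ var @ Factor
var ++ var @ Prim @ Factor
var ++ var @ Atom @ Factor
var ++ var @ var @ Factor
var ++ var @ var @ Prim
var ++ var @ var @ Atom % Prim
var ++ var @ var @ var % Prim
var ++ var @ var @ var % Atom
var ++ var @ var @ var % var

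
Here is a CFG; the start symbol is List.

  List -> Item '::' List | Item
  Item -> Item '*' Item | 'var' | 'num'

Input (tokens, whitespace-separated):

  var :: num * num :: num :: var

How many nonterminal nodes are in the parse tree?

10

[List [Item var] :: [List [Item [Item num] * [Item num]] :: [List [Item num] :: [List [Item var]]]]]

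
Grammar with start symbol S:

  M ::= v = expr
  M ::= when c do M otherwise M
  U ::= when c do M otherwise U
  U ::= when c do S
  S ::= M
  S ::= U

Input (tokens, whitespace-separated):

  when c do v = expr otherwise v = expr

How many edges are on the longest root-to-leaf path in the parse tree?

[S [M when c do [M v = expr] otherwise [M v = expr]]]

3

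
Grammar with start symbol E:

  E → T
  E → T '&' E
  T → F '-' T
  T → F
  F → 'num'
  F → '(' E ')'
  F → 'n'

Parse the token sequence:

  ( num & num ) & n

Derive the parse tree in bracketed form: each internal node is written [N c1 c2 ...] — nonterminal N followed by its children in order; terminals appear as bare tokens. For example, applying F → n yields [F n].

E
T & E
F & E
( E ) & E
( T & E ) & E
( F & E ) & E
( num & E ) & E
( num & T ) & E
( num & F ) & E
( num & num ) & E
( num & num ) & T
( num & num ) & F
( num & num ) & n

[E [T [F ( [E [T [F num]] & [E [T [F num]]]] )]] & [E [T [F n]]]]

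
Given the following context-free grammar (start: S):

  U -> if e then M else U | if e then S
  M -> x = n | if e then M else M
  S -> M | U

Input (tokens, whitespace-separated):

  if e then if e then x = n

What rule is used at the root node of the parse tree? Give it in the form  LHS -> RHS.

[S [U if e then [S [U if e then [S [M x = n]]]]]]

S -> U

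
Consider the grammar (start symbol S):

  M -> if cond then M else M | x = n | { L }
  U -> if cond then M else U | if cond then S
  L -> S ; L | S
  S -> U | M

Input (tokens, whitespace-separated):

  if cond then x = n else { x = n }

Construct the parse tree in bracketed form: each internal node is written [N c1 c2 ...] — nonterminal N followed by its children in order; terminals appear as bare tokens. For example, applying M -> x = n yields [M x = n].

[S [M if cond then [M x = n] else [M { [L [S [M x = n]]] }]]]

S
M
if cond then M else M
if cond then x = n else M
if cond then x = n else { L }
if cond then x = n else { S }
if cond then x = n else { M }
if cond then x = n else { x = n }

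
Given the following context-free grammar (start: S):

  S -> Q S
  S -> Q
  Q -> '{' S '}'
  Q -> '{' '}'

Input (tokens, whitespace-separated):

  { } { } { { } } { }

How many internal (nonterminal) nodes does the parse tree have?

10

[S [Q { }] [S [Q { }] [S [Q { [S [Q { }]] }] [S [Q { }]]]]]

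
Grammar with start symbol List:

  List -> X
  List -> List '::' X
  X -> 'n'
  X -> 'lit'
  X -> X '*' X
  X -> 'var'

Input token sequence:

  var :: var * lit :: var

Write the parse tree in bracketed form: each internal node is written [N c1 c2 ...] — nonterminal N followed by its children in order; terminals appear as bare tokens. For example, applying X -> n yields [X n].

List
List :: X
List :: X :: X
X :: X :: X
var :: X :: X
var :: X * X :: X
var :: var * X :: X
var :: var * lit :: X
var :: var * lit :: var

[List [List [List [X var]] :: [X [X var] * [X lit]]] :: [X var]]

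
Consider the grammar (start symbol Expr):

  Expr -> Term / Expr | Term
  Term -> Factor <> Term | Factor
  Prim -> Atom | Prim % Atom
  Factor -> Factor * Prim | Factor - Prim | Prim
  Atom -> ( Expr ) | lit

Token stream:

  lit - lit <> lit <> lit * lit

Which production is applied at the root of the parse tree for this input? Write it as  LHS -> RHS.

Expr -> Term

[Expr [Term [Factor [Factor [Prim [Atom lit]]] - [Prim [Atom lit]]] <> [Term [Factor [Prim [Atom lit]]] <> [Term [Factor [Factor [Prim [Atom lit]]] * [Prim [Atom lit]]]]]]]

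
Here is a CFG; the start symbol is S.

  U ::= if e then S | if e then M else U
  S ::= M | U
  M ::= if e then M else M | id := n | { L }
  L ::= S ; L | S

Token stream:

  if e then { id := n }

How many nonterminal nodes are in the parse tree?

7

[S [U if e then [S [M { [L [S [M id := n]]] }]]]]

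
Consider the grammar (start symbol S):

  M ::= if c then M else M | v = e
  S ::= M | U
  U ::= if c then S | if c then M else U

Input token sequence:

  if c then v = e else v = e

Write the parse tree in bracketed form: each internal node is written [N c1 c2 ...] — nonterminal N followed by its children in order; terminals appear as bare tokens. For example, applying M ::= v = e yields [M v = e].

S
M
if c then M else M
if c then v = e else M
if c then v = e else v = e

[S [M if c then [M v = e] else [M v = e]]]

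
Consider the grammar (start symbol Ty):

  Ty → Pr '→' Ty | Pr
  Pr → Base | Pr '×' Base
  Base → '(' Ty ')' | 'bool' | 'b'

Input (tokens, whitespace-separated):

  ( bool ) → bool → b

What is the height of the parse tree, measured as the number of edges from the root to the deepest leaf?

6

[Ty [Pr [Base ( [Ty [Pr [Base bool]]] )]] → [Ty [Pr [Base bool]] → [Ty [Pr [Base b]]]]]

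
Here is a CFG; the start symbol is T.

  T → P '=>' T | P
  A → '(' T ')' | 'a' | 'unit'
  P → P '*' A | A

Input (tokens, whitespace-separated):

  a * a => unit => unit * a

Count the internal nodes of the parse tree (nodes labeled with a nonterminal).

13

[T [P [P [A a]] * [A a]] => [T [P [A unit]] => [T [P [P [A unit]] * [A a]]]]]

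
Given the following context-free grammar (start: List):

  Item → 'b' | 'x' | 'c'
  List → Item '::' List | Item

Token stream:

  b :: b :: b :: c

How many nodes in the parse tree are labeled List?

4

[List [Item b] :: [List [Item b] :: [List [Item b] :: [List [Item c]]]]]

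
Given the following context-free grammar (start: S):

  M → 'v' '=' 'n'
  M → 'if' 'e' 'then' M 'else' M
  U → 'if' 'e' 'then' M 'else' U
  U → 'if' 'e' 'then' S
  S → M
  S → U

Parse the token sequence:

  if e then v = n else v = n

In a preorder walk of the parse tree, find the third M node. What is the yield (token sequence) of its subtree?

v = n

[S [M if e then [M v = n] else [M v = n]]]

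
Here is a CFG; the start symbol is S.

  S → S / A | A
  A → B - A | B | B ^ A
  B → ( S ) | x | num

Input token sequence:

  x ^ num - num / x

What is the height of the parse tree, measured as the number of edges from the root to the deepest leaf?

6

[S [S [A [B x] ^ [A [B num] - [A [B num]]]]] / [A [B x]]]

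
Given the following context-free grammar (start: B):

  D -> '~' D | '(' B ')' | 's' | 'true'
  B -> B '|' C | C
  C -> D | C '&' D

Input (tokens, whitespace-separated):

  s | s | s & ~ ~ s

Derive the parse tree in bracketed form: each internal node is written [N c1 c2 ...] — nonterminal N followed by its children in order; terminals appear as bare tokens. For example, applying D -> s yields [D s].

[B [B [B [C [D s]]] | [C [D s]]] | [C [C [D s]] & [D ~ [D ~ [D s]]]]]

B
B | C
B | C | C
C | C | C
D | C | C
s | C | C
s | D | C
s | s | C
s | s | C & D
s | s | D & D
s | s | s & D
s | s | s & ~ D
s | s | s & ~ ~ D
s | s | s & ~ ~ s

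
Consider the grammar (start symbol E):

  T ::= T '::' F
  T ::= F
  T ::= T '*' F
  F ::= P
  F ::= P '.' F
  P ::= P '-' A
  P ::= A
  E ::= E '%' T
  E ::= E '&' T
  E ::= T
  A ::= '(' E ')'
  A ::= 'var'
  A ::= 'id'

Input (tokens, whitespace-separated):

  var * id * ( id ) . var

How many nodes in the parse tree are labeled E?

[E [T [T [T [F [P [A var]]]] * [F [P [A id]]]] * [F [P [A ( [E [T [F [P [A id]]]]] )]] . [F [P [A var]]]]]]

2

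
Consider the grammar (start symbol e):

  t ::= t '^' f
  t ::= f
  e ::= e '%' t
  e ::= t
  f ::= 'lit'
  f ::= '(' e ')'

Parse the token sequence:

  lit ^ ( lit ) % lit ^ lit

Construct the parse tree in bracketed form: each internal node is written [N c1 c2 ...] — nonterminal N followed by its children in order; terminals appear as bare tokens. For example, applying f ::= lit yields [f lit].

[e [e [t [t [f lit]] ^ [f ( [e [t [f lit]]] )]]] % [t [t [f lit]] ^ [f lit]]]

e
e % t
t % t
t ^ f % t
f ^ f % t
lit ^ f % t
lit ^ ( e ) % t
lit ^ ( t ) % t
lit ^ ( f ) % t
lit ^ ( lit ) % t
lit ^ ( lit ) % t ^ f
lit ^ ( lit ) % f ^ f
lit ^ ( lit ) % lit ^ f
lit ^ ( lit ) % lit ^ lit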